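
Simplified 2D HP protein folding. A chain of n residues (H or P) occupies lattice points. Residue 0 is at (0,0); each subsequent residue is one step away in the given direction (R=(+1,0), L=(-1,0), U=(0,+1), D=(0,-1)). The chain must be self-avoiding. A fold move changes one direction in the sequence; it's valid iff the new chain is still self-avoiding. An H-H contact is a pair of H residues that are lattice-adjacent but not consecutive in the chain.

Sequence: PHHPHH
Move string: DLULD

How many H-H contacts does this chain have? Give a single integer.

Answer: 1

Derivation:
Positions: [(0, 0), (0, -1), (-1, -1), (-1, 0), (-2, 0), (-2, -1)]
H-H contact: residue 2 @(-1,-1) - residue 5 @(-2, -1)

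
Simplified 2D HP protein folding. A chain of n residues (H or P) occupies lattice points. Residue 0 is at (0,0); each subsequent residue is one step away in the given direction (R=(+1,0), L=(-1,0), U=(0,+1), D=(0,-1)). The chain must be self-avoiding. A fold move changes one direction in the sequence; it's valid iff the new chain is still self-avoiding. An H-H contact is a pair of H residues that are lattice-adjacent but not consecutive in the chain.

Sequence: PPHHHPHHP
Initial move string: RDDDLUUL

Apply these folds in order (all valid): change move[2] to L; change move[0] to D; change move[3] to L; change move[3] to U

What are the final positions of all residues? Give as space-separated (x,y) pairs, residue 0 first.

Initial moves: RDDDLUUL
Fold: move[2]->L => RDLDLUUL (positions: [(0, 0), (1, 0), (1, -1), (0, -1), (0, -2), (-1, -2), (-1, -1), (-1, 0), (-2, 0)])
Fold: move[0]->D => DDLDLUUL (positions: [(0, 0), (0, -1), (0, -2), (-1, -2), (-1, -3), (-2, -3), (-2, -2), (-2, -1), (-3, -1)])
Fold: move[3]->L => DDLLLUUL (positions: [(0, 0), (0, -1), (0, -2), (-1, -2), (-2, -2), (-3, -2), (-3, -1), (-3, 0), (-4, 0)])
Fold: move[3]->U => DDLULUUL (positions: [(0, 0), (0, -1), (0, -2), (-1, -2), (-1, -1), (-2, -1), (-2, 0), (-2, 1), (-3, 1)])

Answer: (0,0) (0,-1) (0,-2) (-1,-2) (-1,-1) (-2,-1) (-2,0) (-2,1) (-3,1)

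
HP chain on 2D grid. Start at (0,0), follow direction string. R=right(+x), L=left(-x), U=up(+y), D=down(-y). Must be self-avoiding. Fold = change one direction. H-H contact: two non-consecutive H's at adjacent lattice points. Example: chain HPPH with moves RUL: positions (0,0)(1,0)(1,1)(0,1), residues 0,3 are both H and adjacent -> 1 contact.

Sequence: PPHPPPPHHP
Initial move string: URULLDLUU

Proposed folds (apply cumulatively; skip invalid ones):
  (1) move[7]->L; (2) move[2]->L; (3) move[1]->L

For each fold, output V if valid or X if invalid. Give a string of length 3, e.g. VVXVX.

Answer: VXV

Derivation:
Initial: URULLDLUU -> [(0, 0), (0, 1), (1, 1), (1, 2), (0, 2), (-1, 2), (-1, 1), (-2, 1), (-2, 2), (-2, 3)]
Fold 1: move[7]->L => URULLDLLU VALID
Fold 2: move[2]->L => URLLLDLLU INVALID (collision), skipped
Fold 3: move[1]->L => ULULLDLLU VALID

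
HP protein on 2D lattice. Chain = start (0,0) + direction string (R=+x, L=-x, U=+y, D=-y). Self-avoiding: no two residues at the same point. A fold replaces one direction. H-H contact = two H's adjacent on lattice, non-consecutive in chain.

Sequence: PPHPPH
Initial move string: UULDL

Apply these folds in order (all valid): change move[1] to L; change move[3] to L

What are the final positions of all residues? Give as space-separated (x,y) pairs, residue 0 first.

Answer: (0,0) (0,1) (-1,1) (-2,1) (-3,1) (-4,1)

Derivation:
Initial moves: UULDL
Fold: move[1]->L => ULLDL (positions: [(0, 0), (0, 1), (-1, 1), (-2, 1), (-2, 0), (-3, 0)])
Fold: move[3]->L => ULLLL (positions: [(0, 0), (0, 1), (-1, 1), (-2, 1), (-3, 1), (-4, 1)])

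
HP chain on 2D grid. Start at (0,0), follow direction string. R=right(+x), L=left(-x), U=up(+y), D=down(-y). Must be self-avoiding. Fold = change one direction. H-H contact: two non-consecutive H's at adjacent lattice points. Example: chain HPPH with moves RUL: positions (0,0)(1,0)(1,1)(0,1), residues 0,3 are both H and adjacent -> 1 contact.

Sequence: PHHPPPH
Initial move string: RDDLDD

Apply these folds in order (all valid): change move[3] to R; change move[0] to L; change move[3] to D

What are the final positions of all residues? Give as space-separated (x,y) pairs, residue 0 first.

Answer: (0,0) (-1,0) (-1,-1) (-1,-2) (-1,-3) (-1,-4) (-1,-5)

Derivation:
Initial moves: RDDLDD
Fold: move[3]->R => RDDRDD (positions: [(0, 0), (1, 0), (1, -1), (1, -2), (2, -2), (2, -3), (2, -4)])
Fold: move[0]->L => LDDRDD (positions: [(0, 0), (-1, 0), (-1, -1), (-1, -2), (0, -2), (0, -3), (0, -4)])
Fold: move[3]->D => LDDDDD (positions: [(0, 0), (-1, 0), (-1, -1), (-1, -2), (-1, -3), (-1, -4), (-1, -5)])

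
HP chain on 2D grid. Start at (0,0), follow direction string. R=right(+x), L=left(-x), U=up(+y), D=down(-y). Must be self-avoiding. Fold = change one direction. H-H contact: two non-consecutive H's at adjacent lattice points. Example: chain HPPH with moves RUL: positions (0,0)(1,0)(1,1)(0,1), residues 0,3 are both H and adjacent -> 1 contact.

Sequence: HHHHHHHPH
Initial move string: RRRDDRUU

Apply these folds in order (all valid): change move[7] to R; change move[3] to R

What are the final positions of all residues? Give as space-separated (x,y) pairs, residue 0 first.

Answer: (0,0) (1,0) (2,0) (3,0) (4,0) (4,-1) (5,-1) (5,0) (6,0)

Derivation:
Initial moves: RRRDDRUU
Fold: move[7]->R => RRRDDRUR (positions: [(0, 0), (1, 0), (2, 0), (3, 0), (3, -1), (3, -2), (4, -2), (4, -1), (5, -1)])
Fold: move[3]->R => RRRRDRUR (positions: [(0, 0), (1, 0), (2, 0), (3, 0), (4, 0), (4, -1), (5, -1), (5, 0), (6, 0)])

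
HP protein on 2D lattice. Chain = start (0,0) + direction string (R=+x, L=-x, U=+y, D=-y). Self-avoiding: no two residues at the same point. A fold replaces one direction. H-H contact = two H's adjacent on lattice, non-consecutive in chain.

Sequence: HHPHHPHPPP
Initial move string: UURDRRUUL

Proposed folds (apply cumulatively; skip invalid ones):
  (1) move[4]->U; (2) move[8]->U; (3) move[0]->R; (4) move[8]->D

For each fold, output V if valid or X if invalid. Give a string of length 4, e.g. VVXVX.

Initial: UURDRRUUL -> [(0, 0), (0, 1), (0, 2), (1, 2), (1, 1), (2, 1), (3, 1), (3, 2), (3, 3), (2, 3)]
Fold 1: move[4]->U => UURDURUUL INVALID (collision), skipped
Fold 2: move[8]->U => UURDRRUUU VALID
Fold 3: move[0]->R => RURDRRUUU VALID
Fold 4: move[8]->D => RURDRRUUD INVALID (collision), skipped

Answer: XVVX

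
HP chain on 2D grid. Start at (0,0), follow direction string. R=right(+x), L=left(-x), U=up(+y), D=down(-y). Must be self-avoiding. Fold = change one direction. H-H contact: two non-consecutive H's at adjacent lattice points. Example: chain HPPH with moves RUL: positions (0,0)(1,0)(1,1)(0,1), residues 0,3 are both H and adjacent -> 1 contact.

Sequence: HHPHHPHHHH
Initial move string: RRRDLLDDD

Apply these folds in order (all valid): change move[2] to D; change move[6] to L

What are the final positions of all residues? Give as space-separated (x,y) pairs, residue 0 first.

Answer: (0,0) (1,0) (2,0) (2,-1) (2,-2) (1,-2) (0,-2) (-1,-2) (-1,-3) (-1,-4)

Derivation:
Initial moves: RRRDLLDDD
Fold: move[2]->D => RRDDLLDDD (positions: [(0, 0), (1, 0), (2, 0), (2, -1), (2, -2), (1, -2), (0, -2), (0, -3), (0, -4), (0, -5)])
Fold: move[6]->L => RRDDLLLDD (positions: [(0, 0), (1, 0), (2, 0), (2, -1), (2, -2), (1, -2), (0, -2), (-1, -2), (-1, -3), (-1, -4)])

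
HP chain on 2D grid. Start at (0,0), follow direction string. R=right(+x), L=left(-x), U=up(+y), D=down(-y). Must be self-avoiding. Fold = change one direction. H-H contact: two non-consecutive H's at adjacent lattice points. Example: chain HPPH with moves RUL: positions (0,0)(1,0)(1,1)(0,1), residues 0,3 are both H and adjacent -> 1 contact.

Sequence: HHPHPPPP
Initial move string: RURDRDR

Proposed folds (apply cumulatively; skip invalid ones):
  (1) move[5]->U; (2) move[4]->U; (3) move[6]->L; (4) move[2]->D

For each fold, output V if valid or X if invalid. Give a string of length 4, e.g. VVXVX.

Initial: RURDRDR -> [(0, 0), (1, 0), (1, 1), (2, 1), (2, 0), (3, 0), (3, -1), (4, -1)]
Fold 1: move[5]->U => RURDRUR VALID
Fold 2: move[4]->U => RURDUUR INVALID (collision), skipped
Fold 3: move[6]->L => RURDRUL INVALID (collision), skipped
Fold 4: move[2]->D => RUDDRUR INVALID (collision), skipped

Answer: VXXX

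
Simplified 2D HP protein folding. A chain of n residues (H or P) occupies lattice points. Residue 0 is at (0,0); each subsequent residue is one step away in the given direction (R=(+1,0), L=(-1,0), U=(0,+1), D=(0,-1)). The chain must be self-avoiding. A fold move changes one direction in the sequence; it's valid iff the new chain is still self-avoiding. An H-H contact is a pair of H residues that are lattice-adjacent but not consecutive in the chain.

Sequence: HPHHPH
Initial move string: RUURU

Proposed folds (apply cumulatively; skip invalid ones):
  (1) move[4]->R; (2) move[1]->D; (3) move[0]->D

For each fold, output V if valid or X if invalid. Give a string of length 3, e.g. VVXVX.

Answer: VXX

Derivation:
Initial: RUURU -> [(0, 0), (1, 0), (1, 1), (1, 2), (2, 2), (2, 3)]
Fold 1: move[4]->R => RUURR VALID
Fold 2: move[1]->D => RDURR INVALID (collision), skipped
Fold 3: move[0]->D => DUURR INVALID (collision), skipped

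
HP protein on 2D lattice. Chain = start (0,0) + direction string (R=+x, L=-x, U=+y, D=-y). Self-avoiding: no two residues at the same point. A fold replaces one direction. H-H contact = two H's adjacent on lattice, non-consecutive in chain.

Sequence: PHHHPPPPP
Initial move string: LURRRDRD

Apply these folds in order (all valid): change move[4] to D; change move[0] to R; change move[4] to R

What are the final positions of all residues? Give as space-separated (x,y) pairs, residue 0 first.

Initial moves: LURRRDRD
Fold: move[4]->D => LURRDDRD (positions: [(0, 0), (-1, 0), (-1, 1), (0, 1), (1, 1), (1, 0), (1, -1), (2, -1), (2, -2)])
Fold: move[0]->R => RURRDDRD (positions: [(0, 0), (1, 0), (1, 1), (2, 1), (3, 1), (3, 0), (3, -1), (4, -1), (4, -2)])
Fold: move[4]->R => RURRRDRD (positions: [(0, 0), (1, 0), (1, 1), (2, 1), (3, 1), (4, 1), (4, 0), (5, 0), (5, -1)])

Answer: (0,0) (1,0) (1,1) (2,1) (3,1) (4,1) (4,0) (5,0) (5,-1)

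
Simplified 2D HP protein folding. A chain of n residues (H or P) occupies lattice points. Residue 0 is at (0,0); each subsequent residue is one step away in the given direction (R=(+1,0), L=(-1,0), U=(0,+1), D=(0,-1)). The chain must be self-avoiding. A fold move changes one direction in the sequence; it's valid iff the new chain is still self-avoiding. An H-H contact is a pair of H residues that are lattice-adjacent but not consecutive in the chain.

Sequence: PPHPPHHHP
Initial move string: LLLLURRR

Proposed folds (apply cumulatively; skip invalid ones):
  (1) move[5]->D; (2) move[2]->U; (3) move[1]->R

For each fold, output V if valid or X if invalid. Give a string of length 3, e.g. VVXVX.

Answer: XVX

Derivation:
Initial: LLLLURRR -> [(0, 0), (-1, 0), (-2, 0), (-3, 0), (-4, 0), (-4, 1), (-3, 1), (-2, 1), (-1, 1)]
Fold 1: move[5]->D => LLLLUDRR INVALID (collision), skipped
Fold 2: move[2]->U => LLULURRR VALID
Fold 3: move[1]->R => LRULURRR INVALID (collision), skipped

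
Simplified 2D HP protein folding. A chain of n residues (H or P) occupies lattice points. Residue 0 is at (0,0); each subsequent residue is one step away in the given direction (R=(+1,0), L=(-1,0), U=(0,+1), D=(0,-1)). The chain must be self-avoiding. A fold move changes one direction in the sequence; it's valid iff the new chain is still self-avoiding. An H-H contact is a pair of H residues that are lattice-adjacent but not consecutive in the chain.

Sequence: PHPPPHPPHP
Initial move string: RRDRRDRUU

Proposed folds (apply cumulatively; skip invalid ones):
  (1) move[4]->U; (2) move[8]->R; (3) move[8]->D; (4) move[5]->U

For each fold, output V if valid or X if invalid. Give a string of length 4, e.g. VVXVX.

Answer: XVXV

Derivation:
Initial: RRDRRDRUU -> [(0, 0), (1, 0), (2, 0), (2, -1), (3, -1), (4, -1), (4, -2), (5, -2), (5, -1), (5, 0)]
Fold 1: move[4]->U => RRDRUDRUU INVALID (collision), skipped
Fold 2: move[8]->R => RRDRRDRUR VALID
Fold 3: move[8]->D => RRDRRDRUD INVALID (collision), skipped
Fold 4: move[5]->U => RRDRRURUR VALID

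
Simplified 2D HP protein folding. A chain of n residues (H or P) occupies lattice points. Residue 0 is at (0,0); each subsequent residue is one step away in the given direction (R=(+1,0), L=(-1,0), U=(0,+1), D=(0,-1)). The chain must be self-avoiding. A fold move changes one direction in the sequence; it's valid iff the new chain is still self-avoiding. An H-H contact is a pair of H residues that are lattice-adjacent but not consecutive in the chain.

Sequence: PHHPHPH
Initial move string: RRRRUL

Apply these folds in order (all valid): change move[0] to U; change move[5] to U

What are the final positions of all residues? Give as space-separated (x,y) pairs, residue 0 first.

Initial moves: RRRRUL
Fold: move[0]->U => URRRUL (positions: [(0, 0), (0, 1), (1, 1), (2, 1), (3, 1), (3, 2), (2, 2)])
Fold: move[5]->U => URRRUU (positions: [(0, 0), (0, 1), (1, 1), (2, 1), (3, 1), (3, 2), (3, 3)])

Answer: (0,0) (0,1) (1,1) (2,1) (3,1) (3,2) (3,3)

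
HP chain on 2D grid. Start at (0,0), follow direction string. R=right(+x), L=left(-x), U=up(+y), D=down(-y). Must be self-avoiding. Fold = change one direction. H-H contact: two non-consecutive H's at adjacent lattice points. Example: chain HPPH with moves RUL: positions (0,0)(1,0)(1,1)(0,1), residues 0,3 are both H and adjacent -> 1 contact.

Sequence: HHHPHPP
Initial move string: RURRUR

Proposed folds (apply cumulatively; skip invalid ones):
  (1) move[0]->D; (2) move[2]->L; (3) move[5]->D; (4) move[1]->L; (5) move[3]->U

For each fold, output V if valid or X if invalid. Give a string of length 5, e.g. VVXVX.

Initial: RURRUR -> [(0, 0), (1, 0), (1, 1), (2, 1), (3, 1), (3, 2), (4, 2)]
Fold 1: move[0]->D => DURRUR INVALID (collision), skipped
Fold 2: move[2]->L => RULRUR INVALID (collision), skipped
Fold 3: move[5]->D => RURRUD INVALID (collision), skipped
Fold 4: move[1]->L => RLRRUR INVALID (collision), skipped
Fold 5: move[3]->U => RURUUR VALID

Answer: XXXXV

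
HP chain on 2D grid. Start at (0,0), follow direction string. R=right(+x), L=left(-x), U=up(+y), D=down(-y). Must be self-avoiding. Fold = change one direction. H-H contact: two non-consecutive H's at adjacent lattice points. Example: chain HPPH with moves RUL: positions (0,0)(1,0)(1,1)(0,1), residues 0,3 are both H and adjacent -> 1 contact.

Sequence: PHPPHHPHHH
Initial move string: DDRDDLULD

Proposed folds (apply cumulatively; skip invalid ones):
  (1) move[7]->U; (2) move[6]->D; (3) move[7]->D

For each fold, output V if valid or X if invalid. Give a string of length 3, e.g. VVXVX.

Answer: XVV

Derivation:
Initial: DDRDDLULD -> [(0, 0), (0, -1), (0, -2), (1, -2), (1, -3), (1, -4), (0, -4), (0, -3), (-1, -3), (-1, -4)]
Fold 1: move[7]->U => DDRDDLUUD INVALID (collision), skipped
Fold 2: move[6]->D => DDRDDLDLD VALID
Fold 3: move[7]->D => DDRDDLDDD VALID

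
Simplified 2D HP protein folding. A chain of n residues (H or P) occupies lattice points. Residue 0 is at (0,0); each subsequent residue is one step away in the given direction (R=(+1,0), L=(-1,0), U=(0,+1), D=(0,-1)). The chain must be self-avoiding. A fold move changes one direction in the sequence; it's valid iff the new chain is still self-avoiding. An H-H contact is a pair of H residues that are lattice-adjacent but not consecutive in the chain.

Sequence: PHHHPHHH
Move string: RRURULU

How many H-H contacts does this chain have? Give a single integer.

Positions: [(0, 0), (1, 0), (2, 0), (2, 1), (3, 1), (3, 2), (2, 2), (2, 3)]
H-H contact: residue 3 @(2,1) - residue 6 @(2, 2)

Answer: 1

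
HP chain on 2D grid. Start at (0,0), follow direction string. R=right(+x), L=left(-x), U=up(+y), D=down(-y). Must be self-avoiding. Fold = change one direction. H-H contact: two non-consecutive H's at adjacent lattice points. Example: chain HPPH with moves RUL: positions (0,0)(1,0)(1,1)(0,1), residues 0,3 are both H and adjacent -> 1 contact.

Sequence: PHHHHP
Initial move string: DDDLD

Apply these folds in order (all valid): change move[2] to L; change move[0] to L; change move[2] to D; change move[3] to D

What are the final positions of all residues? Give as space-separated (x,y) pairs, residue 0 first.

Answer: (0,0) (-1,0) (-1,-1) (-1,-2) (-1,-3) (-1,-4)

Derivation:
Initial moves: DDDLD
Fold: move[2]->L => DDLLD (positions: [(0, 0), (0, -1), (0, -2), (-1, -2), (-2, -2), (-2, -3)])
Fold: move[0]->L => LDLLD (positions: [(0, 0), (-1, 0), (-1, -1), (-2, -1), (-3, -1), (-3, -2)])
Fold: move[2]->D => LDDLD (positions: [(0, 0), (-1, 0), (-1, -1), (-1, -2), (-2, -2), (-2, -3)])
Fold: move[3]->D => LDDDD (positions: [(0, 0), (-1, 0), (-1, -1), (-1, -2), (-1, -3), (-1, -4)])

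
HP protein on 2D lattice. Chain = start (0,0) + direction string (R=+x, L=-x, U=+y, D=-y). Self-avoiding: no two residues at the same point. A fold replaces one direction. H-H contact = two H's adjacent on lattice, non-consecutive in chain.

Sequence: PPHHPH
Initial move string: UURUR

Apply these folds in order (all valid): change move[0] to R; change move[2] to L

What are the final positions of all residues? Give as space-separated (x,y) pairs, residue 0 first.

Answer: (0,0) (1,0) (1,1) (0,1) (0,2) (1,2)

Derivation:
Initial moves: UURUR
Fold: move[0]->R => RURUR (positions: [(0, 0), (1, 0), (1, 1), (2, 1), (2, 2), (3, 2)])
Fold: move[2]->L => RULUR (positions: [(0, 0), (1, 0), (1, 1), (0, 1), (0, 2), (1, 2)])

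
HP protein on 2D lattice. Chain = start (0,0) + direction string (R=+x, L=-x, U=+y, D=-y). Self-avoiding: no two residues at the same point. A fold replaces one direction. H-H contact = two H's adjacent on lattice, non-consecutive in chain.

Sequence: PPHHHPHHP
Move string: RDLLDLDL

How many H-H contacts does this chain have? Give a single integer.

Answer: 0

Derivation:
Positions: [(0, 0), (1, 0), (1, -1), (0, -1), (-1, -1), (-1, -2), (-2, -2), (-2, -3), (-3, -3)]
No H-H contacts found.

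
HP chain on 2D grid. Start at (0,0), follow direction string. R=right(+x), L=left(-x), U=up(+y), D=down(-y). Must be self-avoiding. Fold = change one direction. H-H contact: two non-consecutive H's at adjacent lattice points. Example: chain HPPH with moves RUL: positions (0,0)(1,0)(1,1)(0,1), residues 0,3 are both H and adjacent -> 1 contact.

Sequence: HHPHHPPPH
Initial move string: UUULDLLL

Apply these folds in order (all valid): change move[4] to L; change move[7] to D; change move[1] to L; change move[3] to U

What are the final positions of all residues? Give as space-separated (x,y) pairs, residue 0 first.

Initial moves: UUULDLLL
Fold: move[4]->L => UUULLLLL (positions: [(0, 0), (0, 1), (0, 2), (0, 3), (-1, 3), (-2, 3), (-3, 3), (-4, 3), (-5, 3)])
Fold: move[7]->D => UUULLLLD (positions: [(0, 0), (0, 1), (0, 2), (0, 3), (-1, 3), (-2, 3), (-3, 3), (-4, 3), (-4, 2)])
Fold: move[1]->L => ULULLLLD (positions: [(0, 0), (0, 1), (-1, 1), (-1, 2), (-2, 2), (-3, 2), (-4, 2), (-5, 2), (-5, 1)])
Fold: move[3]->U => ULUULLLD (positions: [(0, 0), (0, 1), (-1, 1), (-1, 2), (-1, 3), (-2, 3), (-3, 3), (-4, 3), (-4, 2)])

Answer: (0,0) (0,1) (-1,1) (-1,2) (-1,3) (-2,3) (-3,3) (-4,3) (-4,2)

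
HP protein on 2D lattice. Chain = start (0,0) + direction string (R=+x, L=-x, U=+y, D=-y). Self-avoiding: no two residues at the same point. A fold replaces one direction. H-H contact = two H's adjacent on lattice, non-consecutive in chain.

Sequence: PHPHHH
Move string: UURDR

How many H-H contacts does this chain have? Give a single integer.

Answer: 1

Derivation:
Positions: [(0, 0), (0, 1), (0, 2), (1, 2), (1, 1), (2, 1)]
H-H contact: residue 1 @(0,1) - residue 4 @(1, 1)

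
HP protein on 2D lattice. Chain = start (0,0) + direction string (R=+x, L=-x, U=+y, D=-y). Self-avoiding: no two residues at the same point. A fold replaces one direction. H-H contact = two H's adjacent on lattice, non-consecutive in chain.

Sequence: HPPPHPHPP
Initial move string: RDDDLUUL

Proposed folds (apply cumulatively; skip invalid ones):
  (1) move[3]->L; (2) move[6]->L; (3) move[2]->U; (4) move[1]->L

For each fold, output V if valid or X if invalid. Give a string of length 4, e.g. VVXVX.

Initial: RDDDLUUL -> [(0, 0), (1, 0), (1, -1), (1, -2), (1, -3), (0, -3), (0, -2), (0, -1), (-1, -1)]
Fold 1: move[3]->L => RDDLLUUL VALID
Fold 2: move[6]->L => RDDLLULL VALID
Fold 3: move[2]->U => RDULLULL INVALID (collision), skipped
Fold 4: move[1]->L => RLDLLULL INVALID (collision), skipped

Answer: VVXX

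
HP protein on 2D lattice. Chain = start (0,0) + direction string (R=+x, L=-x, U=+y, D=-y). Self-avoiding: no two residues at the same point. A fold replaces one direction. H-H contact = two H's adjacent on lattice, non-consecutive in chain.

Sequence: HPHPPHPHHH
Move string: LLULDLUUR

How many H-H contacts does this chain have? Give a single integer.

Answer: 1

Derivation:
Positions: [(0, 0), (-1, 0), (-2, 0), (-2, 1), (-3, 1), (-3, 0), (-4, 0), (-4, 1), (-4, 2), (-3, 2)]
H-H contact: residue 2 @(-2,0) - residue 5 @(-3, 0)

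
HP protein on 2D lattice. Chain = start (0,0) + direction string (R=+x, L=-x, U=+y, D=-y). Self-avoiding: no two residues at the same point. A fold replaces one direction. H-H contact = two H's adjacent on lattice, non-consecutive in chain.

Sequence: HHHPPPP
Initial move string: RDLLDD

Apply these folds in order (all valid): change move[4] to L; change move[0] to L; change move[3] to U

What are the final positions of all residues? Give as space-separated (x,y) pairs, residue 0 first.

Answer: (0,0) (-1,0) (-1,-1) (-2,-1) (-2,0) (-3,0) (-3,-1)

Derivation:
Initial moves: RDLLDD
Fold: move[4]->L => RDLLLD (positions: [(0, 0), (1, 0), (1, -1), (0, -1), (-1, -1), (-2, -1), (-2, -2)])
Fold: move[0]->L => LDLLLD (positions: [(0, 0), (-1, 0), (-1, -1), (-2, -1), (-3, -1), (-4, -1), (-4, -2)])
Fold: move[3]->U => LDLULD (positions: [(0, 0), (-1, 0), (-1, -1), (-2, -1), (-2, 0), (-3, 0), (-3, -1)])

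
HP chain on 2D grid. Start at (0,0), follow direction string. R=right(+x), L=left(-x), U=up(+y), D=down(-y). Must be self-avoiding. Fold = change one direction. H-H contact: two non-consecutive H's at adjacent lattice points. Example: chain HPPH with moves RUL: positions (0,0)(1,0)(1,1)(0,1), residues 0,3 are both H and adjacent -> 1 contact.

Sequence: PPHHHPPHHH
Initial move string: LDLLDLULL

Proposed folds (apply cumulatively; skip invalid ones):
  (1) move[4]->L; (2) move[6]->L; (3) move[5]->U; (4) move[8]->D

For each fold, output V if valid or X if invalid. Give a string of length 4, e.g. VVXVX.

Initial: LDLLDLULL -> [(0, 0), (-1, 0), (-1, -1), (-2, -1), (-3, -1), (-3, -2), (-4, -2), (-4, -1), (-5, -1), (-6, -1)]
Fold 1: move[4]->L => LDLLLLULL VALID
Fold 2: move[6]->L => LDLLLLLLL VALID
Fold 3: move[5]->U => LDLLLULLL VALID
Fold 4: move[8]->D => LDLLLULLD VALID

Answer: VVVV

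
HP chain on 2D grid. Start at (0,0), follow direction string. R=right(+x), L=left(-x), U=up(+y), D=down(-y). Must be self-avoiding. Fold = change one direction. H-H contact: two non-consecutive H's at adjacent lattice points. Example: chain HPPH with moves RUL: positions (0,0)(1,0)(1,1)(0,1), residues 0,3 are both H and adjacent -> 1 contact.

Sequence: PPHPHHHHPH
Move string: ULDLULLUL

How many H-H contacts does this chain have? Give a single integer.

Answer: 1

Derivation:
Positions: [(0, 0), (0, 1), (-1, 1), (-1, 0), (-2, 0), (-2, 1), (-3, 1), (-4, 1), (-4, 2), (-5, 2)]
H-H contact: residue 2 @(-1,1) - residue 5 @(-2, 1)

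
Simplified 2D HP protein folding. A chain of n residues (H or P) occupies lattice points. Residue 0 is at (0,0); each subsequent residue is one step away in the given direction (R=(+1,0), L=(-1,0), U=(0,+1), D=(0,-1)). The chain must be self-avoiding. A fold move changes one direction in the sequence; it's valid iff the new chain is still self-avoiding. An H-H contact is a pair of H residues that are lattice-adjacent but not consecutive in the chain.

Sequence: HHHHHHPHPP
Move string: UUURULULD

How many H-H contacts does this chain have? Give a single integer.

Positions: [(0, 0), (0, 1), (0, 2), (0, 3), (1, 3), (1, 4), (0, 4), (0, 5), (-1, 5), (-1, 4)]
No H-H contacts found.

Answer: 0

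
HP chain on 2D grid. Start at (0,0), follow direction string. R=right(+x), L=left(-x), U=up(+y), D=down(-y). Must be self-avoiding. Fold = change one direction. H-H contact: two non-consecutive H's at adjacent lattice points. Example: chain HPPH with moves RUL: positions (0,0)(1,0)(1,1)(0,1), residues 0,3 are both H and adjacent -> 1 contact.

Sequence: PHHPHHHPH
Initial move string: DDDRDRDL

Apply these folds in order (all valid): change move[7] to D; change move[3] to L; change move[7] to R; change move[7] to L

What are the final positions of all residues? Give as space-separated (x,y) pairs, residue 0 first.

Answer: (0,0) (0,-1) (0,-2) (0,-3) (-1,-3) (-1,-4) (0,-4) (0,-5) (-1,-5)

Derivation:
Initial moves: DDDRDRDL
Fold: move[7]->D => DDDRDRDD (positions: [(0, 0), (0, -1), (0, -2), (0, -3), (1, -3), (1, -4), (2, -4), (2, -5), (2, -6)])
Fold: move[3]->L => DDDLDRDD (positions: [(0, 0), (0, -1), (0, -2), (0, -3), (-1, -3), (-1, -4), (0, -4), (0, -5), (0, -6)])
Fold: move[7]->R => DDDLDRDR (positions: [(0, 0), (0, -1), (0, -2), (0, -3), (-1, -3), (-1, -4), (0, -4), (0, -5), (1, -5)])
Fold: move[7]->L => DDDLDRDL (positions: [(0, 0), (0, -1), (0, -2), (0, -3), (-1, -3), (-1, -4), (0, -4), (0, -5), (-1, -5)])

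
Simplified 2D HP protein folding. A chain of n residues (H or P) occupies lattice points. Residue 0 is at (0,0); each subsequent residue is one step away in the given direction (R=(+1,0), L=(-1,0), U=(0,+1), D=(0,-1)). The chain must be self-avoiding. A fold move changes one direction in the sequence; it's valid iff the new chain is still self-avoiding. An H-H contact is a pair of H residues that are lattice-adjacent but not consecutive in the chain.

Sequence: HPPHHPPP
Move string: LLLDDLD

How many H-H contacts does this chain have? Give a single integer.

Answer: 0

Derivation:
Positions: [(0, 0), (-1, 0), (-2, 0), (-3, 0), (-3, -1), (-3, -2), (-4, -2), (-4, -3)]
No H-H contacts found.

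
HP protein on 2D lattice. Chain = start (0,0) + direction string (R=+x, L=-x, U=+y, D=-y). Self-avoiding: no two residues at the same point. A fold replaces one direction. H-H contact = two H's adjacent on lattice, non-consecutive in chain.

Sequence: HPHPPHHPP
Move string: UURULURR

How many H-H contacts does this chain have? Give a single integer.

Answer: 1

Derivation:
Positions: [(0, 0), (0, 1), (0, 2), (1, 2), (1, 3), (0, 3), (0, 4), (1, 4), (2, 4)]
H-H contact: residue 2 @(0,2) - residue 5 @(0, 3)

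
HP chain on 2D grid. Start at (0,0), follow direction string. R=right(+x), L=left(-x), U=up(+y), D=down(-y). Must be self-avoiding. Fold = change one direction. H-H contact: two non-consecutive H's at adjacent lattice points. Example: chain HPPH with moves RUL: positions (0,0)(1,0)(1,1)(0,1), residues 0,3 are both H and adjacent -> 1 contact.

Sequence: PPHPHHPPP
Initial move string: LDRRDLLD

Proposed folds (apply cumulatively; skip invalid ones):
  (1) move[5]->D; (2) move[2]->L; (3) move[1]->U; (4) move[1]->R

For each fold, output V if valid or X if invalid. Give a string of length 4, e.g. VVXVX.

Answer: VXVX

Derivation:
Initial: LDRRDLLD -> [(0, 0), (-1, 0), (-1, -1), (0, -1), (1, -1), (1, -2), (0, -2), (-1, -2), (-1, -3)]
Fold 1: move[5]->D => LDRRDDLD VALID
Fold 2: move[2]->L => LDLRDDLD INVALID (collision), skipped
Fold 3: move[1]->U => LURRDDLD VALID
Fold 4: move[1]->R => LRRRDDLD INVALID (collision), skipped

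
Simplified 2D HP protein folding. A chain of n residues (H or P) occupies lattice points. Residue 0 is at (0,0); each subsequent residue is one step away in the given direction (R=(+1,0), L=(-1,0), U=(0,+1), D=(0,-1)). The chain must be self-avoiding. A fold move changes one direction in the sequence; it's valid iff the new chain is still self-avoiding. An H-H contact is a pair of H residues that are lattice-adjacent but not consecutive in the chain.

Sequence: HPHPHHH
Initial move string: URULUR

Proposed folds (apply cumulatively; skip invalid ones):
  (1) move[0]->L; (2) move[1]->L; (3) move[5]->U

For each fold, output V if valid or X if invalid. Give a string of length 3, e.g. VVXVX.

Initial: URULUR -> [(0, 0), (0, 1), (1, 1), (1, 2), (0, 2), (0, 3), (1, 3)]
Fold 1: move[0]->L => LRULUR INVALID (collision), skipped
Fold 2: move[1]->L => ULULUR VALID
Fold 3: move[5]->U => ULULUU VALID

Answer: XVV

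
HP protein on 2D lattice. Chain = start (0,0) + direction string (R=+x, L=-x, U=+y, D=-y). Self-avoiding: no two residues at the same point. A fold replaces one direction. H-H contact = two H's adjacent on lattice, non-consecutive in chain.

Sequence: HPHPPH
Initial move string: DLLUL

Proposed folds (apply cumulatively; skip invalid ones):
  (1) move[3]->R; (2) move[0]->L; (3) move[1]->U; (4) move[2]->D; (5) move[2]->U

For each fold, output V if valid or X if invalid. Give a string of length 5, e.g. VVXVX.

Initial: DLLUL -> [(0, 0), (0, -1), (-1, -1), (-2, -1), (-2, 0), (-3, 0)]
Fold 1: move[3]->R => DLLRL INVALID (collision), skipped
Fold 2: move[0]->L => LLLUL VALID
Fold 3: move[1]->U => LULUL VALID
Fold 4: move[2]->D => LUDUL INVALID (collision), skipped
Fold 5: move[2]->U => LUUUL VALID

Answer: XVVXV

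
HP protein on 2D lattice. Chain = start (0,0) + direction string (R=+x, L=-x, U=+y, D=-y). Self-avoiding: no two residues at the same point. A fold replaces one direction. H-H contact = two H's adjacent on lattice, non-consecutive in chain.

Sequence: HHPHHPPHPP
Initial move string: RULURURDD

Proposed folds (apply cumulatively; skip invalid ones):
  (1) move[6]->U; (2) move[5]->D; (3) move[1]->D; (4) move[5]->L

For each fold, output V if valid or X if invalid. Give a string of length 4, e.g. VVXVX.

Answer: XXXX

Derivation:
Initial: RULURURDD -> [(0, 0), (1, 0), (1, 1), (0, 1), (0, 2), (1, 2), (1, 3), (2, 3), (2, 2), (2, 1)]
Fold 1: move[6]->U => RULURUUDD INVALID (collision), skipped
Fold 2: move[5]->D => RULURDRDD INVALID (collision), skipped
Fold 3: move[1]->D => RDLURURDD INVALID (collision), skipped
Fold 4: move[5]->L => RULURLRDD INVALID (collision), skipped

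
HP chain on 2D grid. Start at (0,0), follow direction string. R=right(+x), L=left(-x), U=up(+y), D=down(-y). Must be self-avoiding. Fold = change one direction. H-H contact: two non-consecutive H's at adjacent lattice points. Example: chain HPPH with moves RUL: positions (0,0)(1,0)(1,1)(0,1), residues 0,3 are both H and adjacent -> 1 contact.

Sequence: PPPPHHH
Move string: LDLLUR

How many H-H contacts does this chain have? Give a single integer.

Answer: 0

Derivation:
Positions: [(0, 0), (-1, 0), (-1, -1), (-2, -1), (-3, -1), (-3, 0), (-2, 0)]
No H-H contacts found.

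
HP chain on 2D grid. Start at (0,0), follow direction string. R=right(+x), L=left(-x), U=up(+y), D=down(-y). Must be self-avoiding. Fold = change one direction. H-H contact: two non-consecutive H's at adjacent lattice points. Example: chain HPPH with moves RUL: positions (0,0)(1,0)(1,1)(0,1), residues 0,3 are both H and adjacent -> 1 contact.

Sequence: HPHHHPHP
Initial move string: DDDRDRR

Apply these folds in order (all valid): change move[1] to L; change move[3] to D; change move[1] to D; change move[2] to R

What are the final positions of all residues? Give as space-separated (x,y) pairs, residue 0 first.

Answer: (0,0) (0,-1) (0,-2) (1,-2) (1,-3) (1,-4) (2,-4) (3,-4)

Derivation:
Initial moves: DDDRDRR
Fold: move[1]->L => DLDRDRR (positions: [(0, 0), (0, -1), (-1, -1), (-1, -2), (0, -2), (0, -3), (1, -3), (2, -3)])
Fold: move[3]->D => DLDDDRR (positions: [(0, 0), (0, -1), (-1, -1), (-1, -2), (-1, -3), (-1, -4), (0, -4), (1, -4)])
Fold: move[1]->D => DDDDDRR (positions: [(0, 0), (0, -1), (0, -2), (0, -3), (0, -4), (0, -5), (1, -5), (2, -5)])
Fold: move[2]->R => DDRDDRR (positions: [(0, 0), (0, -1), (0, -2), (1, -2), (1, -3), (1, -4), (2, -4), (3, -4)])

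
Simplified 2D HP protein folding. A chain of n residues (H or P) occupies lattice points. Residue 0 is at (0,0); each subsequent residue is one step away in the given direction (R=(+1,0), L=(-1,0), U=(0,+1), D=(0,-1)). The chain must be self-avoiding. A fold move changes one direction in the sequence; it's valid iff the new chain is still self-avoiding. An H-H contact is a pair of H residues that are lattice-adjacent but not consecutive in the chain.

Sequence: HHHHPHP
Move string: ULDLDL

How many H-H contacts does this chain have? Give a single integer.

Answer: 1

Derivation:
Positions: [(0, 0), (0, 1), (-1, 1), (-1, 0), (-2, 0), (-2, -1), (-3, -1)]
H-H contact: residue 0 @(0,0) - residue 3 @(-1, 0)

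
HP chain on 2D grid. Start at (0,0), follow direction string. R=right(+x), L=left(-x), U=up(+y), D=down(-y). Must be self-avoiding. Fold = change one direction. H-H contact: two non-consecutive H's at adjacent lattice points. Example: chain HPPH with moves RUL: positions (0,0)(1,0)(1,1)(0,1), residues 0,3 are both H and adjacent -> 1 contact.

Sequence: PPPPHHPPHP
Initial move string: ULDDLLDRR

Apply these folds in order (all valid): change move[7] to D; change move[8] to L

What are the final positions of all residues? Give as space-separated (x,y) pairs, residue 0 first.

Answer: (0,0) (0,1) (-1,1) (-1,0) (-1,-1) (-2,-1) (-3,-1) (-3,-2) (-3,-3) (-4,-3)

Derivation:
Initial moves: ULDDLLDRR
Fold: move[7]->D => ULDDLLDDR (positions: [(0, 0), (0, 1), (-1, 1), (-1, 0), (-1, -1), (-2, -1), (-3, -1), (-3, -2), (-3, -3), (-2, -3)])
Fold: move[8]->L => ULDDLLDDL (positions: [(0, 0), (0, 1), (-1, 1), (-1, 0), (-1, -1), (-2, -1), (-3, -1), (-3, -2), (-3, -3), (-4, -3)])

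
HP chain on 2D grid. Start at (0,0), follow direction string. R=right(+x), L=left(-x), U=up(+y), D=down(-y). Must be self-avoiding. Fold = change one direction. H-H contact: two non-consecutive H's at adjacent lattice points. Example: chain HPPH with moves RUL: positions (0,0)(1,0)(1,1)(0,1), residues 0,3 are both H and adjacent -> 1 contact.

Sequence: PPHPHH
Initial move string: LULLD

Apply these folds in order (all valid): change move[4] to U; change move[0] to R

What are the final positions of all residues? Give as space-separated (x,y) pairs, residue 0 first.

Initial moves: LULLD
Fold: move[4]->U => LULLU (positions: [(0, 0), (-1, 0), (-1, 1), (-2, 1), (-3, 1), (-3, 2)])
Fold: move[0]->R => RULLU (positions: [(0, 0), (1, 0), (1, 1), (0, 1), (-1, 1), (-1, 2)])

Answer: (0,0) (1,0) (1,1) (0,1) (-1,1) (-1,2)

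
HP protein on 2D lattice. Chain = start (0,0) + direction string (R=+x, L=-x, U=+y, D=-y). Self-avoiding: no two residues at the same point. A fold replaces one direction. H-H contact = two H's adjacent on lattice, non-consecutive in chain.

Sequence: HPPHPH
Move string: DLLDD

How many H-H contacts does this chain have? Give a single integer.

Answer: 0

Derivation:
Positions: [(0, 0), (0, -1), (-1, -1), (-2, -1), (-2, -2), (-2, -3)]
No H-H contacts found.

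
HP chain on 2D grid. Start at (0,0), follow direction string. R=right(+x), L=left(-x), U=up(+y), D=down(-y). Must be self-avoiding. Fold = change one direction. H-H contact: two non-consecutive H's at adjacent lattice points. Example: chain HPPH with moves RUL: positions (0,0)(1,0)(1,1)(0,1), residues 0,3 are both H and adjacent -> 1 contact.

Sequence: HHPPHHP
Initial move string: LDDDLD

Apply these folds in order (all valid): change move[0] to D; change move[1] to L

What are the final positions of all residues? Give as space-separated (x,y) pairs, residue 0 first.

Answer: (0,0) (0,-1) (-1,-1) (-1,-2) (-1,-3) (-2,-3) (-2,-4)

Derivation:
Initial moves: LDDDLD
Fold: move[0]->D => DDDDLD (positions: [(0, 0), (0, -1), (0, -2), (0, -3), (0, -4), (-1, -4), (-1, -5)])
Fold: move[1]->L => DLDDLD (positions: [(0, 0), (0, -1), (-1, -1), (-1, -2), (-1, -3), (-2, -3), (-2, -4)])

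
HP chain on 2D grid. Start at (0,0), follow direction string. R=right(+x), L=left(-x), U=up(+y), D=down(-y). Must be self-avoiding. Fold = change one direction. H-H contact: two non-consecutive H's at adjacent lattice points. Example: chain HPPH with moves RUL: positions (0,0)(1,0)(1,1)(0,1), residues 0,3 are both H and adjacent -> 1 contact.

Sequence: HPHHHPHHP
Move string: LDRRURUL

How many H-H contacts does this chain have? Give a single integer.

Positions: [(0, 0), (-1, 0), (-1, -1), (0, -1), (1, -1), (1, 0), (2, 0), (2, 1), (1, 1)]
H-H contact: residue 0 @(0,0) - residue 3 @(0, -1)

Answer: 1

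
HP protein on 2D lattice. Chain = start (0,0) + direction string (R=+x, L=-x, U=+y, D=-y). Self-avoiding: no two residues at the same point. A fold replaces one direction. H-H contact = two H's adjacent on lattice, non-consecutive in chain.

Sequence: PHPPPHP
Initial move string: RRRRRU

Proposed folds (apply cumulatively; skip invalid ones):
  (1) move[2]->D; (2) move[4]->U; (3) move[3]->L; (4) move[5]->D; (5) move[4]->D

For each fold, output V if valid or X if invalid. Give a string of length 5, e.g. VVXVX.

Initial: RRRRRU -> [(0, 0), (1, 0), (2, 0), (3, 0), (4, 0), (5, 0), (5, 1)]
Fold 1: move[2]->D => RRDRRU VALID
Fold 2: move[4]->U => RRDRUU VALID
Fold 3: move[3]->L => RRDLUU INVALID (collision), skipped
Fold 4: move[5]->D => RRDRUD INVALID (collision), skipped
Fold 5: move[4]->D => RRDRDU INVALID (collision), skipped

Answer: VVXXX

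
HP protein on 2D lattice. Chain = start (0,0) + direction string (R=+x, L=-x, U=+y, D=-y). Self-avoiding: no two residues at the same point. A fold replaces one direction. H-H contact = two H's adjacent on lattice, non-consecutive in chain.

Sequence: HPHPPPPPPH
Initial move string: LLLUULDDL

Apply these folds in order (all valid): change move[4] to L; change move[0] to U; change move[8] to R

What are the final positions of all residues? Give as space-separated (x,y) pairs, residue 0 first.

Answer: (0,0) (0,1) (-1,1) (-2,1) (-2,2) (-3,2) (-4,2) (-4,1) (-4,0) (-3,0)

Derivation:
Initial moves: LLLUULDDL
Fold: move[4]->L => LLLULLDDL (positions: [(0, 0), (-1, 0), (-2, 0), (-3, 0), (-3, 1), (-4, 1), (-5, 1), (-5, 0), (-5, -1), (-6, -1)])
Fold: move[0]->U => ULLULLDDL (positions: [(0, 0), (0, 1), (-1, 1), (-2, 1), (-2, 2), (-3, 2), (-4, 2), (-4, 1), (-4, 0), (-5, 0)])
Fold: move[8]->R => ULLULLDDR (positions: [(0, 0), (0, 1), (-1, 1), (-2, 1), (-2, 2), (-3, 2), (-4, 2), (-4, 1), (-4, 0), (-3, 0)])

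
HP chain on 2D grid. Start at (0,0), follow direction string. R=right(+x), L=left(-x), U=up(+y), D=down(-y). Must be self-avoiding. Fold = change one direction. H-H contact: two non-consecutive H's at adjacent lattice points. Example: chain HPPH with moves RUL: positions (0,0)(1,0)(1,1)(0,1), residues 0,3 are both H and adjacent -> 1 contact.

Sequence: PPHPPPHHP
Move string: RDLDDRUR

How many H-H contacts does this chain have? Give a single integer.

Answer: 1

Derivation:
Positions: [(0, 0), (1, 0), (1, -1), (0, -1), (0, -2), (0, -3), (1, -3), (1, -2), (2, -2)]
H-H contact: residue 2 @(1,-1) - residue 7 @(1, -2)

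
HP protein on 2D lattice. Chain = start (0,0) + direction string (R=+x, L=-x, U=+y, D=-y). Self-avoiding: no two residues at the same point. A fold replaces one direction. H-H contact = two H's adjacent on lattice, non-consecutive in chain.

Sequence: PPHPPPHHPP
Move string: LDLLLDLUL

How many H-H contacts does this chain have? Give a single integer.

Positions: [(0, 0), (-1, 0), (-1, -1), (-2, -1), (-3, -1), (-4, -1), (-4, -2), (-5, -2), (-5, -1), (-6, -1)]
No H-H contacts found.

Answer: 0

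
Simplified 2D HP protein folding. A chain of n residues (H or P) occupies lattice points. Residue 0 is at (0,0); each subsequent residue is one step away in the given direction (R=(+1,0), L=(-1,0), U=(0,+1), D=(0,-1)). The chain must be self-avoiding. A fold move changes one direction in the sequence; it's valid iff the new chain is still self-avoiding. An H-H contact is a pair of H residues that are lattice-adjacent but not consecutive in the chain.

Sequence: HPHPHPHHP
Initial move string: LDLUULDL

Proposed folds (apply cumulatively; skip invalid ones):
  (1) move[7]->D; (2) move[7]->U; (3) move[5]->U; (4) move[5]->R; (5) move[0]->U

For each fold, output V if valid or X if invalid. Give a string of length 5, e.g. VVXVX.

Initial: LDLUULDL -> [(0, 0), (-1, 0), (-1, -1), (-2, -1), (-2, 0), (-2, 1), (-3, 1), (-3, 0), (-4, 0)]
Fold 1: move[7]->D => LDLUULDD VALID
Fold 2: move[7]->U => LDLUULDU INVALID (collision), skipped
Fold 3: move[5]->U => LDLUUUDD INVALID (collision), skipped
Fold 4: move[5]->R => LDLUURDD INVALID (collision), skipped
Fold 5: move[0]->U => UDLUULDD INVALID (collision), skipped

Answer: VXXXX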